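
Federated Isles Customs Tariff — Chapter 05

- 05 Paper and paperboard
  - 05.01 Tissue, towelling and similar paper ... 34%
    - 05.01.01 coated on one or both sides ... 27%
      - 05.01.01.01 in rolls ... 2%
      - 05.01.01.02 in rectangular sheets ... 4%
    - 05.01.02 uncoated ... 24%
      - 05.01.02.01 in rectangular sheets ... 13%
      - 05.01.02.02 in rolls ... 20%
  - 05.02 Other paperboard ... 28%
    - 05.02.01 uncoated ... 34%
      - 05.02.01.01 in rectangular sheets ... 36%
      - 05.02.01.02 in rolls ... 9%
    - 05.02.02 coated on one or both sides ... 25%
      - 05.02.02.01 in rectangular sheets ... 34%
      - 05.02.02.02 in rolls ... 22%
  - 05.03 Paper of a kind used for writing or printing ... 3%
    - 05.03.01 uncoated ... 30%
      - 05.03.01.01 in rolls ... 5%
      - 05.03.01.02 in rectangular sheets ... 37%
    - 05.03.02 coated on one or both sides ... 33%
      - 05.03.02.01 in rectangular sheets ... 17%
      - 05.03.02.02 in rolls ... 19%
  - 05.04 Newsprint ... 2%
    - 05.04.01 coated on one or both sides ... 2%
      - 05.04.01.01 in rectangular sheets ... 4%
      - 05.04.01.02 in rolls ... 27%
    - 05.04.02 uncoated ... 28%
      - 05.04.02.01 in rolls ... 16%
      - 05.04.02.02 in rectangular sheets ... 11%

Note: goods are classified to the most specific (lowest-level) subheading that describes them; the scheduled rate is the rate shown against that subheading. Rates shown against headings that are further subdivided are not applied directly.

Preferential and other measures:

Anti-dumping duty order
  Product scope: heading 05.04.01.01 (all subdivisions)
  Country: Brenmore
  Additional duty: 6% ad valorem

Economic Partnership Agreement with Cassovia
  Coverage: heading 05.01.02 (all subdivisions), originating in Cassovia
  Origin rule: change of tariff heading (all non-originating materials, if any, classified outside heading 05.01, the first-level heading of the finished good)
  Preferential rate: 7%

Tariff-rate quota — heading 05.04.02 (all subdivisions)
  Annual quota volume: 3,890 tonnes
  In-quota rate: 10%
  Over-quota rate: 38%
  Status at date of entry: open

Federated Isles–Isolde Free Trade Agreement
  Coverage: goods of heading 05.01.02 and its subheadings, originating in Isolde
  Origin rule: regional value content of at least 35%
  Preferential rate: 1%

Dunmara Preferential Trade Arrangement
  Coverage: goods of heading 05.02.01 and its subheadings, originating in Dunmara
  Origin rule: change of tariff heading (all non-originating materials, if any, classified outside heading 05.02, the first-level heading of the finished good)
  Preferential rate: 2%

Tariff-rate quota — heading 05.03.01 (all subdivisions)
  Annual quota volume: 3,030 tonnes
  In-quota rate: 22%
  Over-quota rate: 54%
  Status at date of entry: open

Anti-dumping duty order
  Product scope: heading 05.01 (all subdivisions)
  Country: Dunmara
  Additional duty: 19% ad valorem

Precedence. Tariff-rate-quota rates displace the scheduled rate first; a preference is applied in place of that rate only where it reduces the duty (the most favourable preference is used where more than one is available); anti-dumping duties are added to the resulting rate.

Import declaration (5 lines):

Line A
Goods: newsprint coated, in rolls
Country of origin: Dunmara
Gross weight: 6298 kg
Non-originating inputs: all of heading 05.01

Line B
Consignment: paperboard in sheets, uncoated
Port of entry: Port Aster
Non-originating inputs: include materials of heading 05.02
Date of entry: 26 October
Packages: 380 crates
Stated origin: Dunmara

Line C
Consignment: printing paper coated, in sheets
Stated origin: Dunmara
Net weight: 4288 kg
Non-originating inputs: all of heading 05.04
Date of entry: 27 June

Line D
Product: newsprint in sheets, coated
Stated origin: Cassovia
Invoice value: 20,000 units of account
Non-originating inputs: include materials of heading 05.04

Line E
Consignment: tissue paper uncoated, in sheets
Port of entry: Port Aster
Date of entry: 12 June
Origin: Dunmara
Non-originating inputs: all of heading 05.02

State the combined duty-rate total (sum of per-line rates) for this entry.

Line A: newsprint → 05.04; coated → 05.04.01; in rolls → 05.04.01.02. Scheduled 27%. Dunmara agreement on 05.02.01: 05.04.01.02 not covered. → 27%.
Line B: paperboard → 05.02; uncoated → 05.02.01; in sheets → 05.02.01.01. Scheduled 36%. Dunmara agreement on 05.02.01: CTH not met. → 36%.
Line C: printing paper → 05.03; coated → 05.03.02; in sheets → 05.03.02.01. Scheduled 17%. Dunmara agreement on 05.02.01: 05.03.02.01 not covered. → 17%.
Line D: newsprint → 05.04; coated → 05.04.01; in sheets → 05.04.01.01. Scheduled 4%. Cassovia agreement on 05.01.02: 05.04.01.01 not covered. → 4%.
Line E: tissue paper → 05.01; uncoated → 05.01.02; in sheets → 05.01.02.01. Scheduled 13%. Dunmara agreement on 05.02.01: 05.01.02.01 not covered; anti-dumping (Dunmara, 05.01): +19%; total 13% + 19% = 32%. → 32%.
Sum: 27% + 36% + 17% + 4% + 32% = 116%.

116%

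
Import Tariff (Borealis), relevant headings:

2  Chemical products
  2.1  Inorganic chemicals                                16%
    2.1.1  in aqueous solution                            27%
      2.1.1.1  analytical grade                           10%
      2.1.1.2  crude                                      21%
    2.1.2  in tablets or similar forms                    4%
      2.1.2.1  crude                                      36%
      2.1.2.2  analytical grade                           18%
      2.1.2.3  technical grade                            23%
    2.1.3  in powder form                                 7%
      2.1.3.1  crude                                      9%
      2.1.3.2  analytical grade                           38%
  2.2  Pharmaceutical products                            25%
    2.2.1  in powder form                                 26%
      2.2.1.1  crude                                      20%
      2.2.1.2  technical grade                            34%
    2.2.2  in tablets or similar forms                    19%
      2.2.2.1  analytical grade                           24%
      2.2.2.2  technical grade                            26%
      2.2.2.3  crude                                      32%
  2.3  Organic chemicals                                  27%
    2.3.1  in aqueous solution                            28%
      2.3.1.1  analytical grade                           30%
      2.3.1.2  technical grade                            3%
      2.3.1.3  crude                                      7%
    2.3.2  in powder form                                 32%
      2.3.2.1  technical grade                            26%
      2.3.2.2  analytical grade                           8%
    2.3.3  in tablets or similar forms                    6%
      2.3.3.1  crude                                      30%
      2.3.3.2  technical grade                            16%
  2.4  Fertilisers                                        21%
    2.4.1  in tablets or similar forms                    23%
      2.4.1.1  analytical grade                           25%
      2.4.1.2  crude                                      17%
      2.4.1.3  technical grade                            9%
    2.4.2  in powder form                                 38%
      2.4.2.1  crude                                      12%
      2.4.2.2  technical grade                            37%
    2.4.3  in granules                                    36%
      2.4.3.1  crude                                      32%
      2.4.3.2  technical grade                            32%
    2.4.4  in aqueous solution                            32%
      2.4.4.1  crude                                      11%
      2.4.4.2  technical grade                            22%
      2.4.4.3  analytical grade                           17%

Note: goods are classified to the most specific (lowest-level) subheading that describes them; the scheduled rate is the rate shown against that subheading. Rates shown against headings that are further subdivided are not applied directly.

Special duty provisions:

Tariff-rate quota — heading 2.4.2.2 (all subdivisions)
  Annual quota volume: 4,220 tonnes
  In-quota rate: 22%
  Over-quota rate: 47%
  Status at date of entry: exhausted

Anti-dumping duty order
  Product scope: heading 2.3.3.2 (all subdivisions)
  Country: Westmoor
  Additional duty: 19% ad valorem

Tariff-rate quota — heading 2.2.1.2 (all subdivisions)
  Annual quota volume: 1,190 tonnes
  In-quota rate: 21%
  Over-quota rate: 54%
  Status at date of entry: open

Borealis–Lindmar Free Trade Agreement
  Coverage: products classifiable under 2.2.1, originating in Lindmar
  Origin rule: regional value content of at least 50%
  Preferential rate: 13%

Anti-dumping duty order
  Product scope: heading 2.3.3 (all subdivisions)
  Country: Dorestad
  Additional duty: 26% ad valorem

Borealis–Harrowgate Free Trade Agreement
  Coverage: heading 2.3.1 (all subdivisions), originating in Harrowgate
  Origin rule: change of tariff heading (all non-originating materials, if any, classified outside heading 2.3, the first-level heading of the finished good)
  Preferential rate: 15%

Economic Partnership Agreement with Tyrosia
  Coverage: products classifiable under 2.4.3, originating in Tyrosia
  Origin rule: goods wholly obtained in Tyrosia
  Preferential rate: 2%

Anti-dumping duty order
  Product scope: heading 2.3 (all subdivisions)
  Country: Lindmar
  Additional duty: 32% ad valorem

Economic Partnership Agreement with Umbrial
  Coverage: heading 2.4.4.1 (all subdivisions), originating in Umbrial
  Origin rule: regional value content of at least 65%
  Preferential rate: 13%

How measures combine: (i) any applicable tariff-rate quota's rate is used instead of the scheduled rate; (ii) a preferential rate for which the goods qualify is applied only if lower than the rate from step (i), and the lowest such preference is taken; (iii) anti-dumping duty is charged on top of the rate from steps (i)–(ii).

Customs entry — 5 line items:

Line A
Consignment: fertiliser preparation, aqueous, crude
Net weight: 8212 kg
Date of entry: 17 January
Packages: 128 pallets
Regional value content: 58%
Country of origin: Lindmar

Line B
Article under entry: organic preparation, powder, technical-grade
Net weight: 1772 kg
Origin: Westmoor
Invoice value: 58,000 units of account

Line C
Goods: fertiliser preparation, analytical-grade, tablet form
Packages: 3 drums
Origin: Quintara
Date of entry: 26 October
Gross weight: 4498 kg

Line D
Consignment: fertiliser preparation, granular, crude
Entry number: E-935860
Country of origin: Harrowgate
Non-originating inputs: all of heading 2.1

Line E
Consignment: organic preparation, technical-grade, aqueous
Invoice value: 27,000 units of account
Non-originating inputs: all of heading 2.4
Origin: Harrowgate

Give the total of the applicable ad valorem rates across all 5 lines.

Line A: fertiliser → 2.4; aqueous → 2.4.4; crude → 2.4.4.1. Scheduled 11%. Lindmar agreement on 2.2.1: 2.4.4.1 not covered. → 11%.
Line B: organic → 2.3; powder → 2.3.2; technical-grade → 2.3.2.1. Scheduled 26%. No special measure applies. → 26%.
Line C: fertiliser → 2.4; tablet form → 2.4.1; analytical-grade → 2.4.1.1. Scheduled 25%. No special measure applies. → 25%.
Line D: fertiliser → 2.4; granular → 2.4.3; crude → 2.4.3.1. Scheduled 32%. Harrowgate agreement on 2.3.1: 2.4.3.1 not covered. → 32%.
Line E: organic → 2.3; aqueous → 2.3.1; technical-grade → 2.3.1.2. Scheduled 3%. Harrowgate agreement on 2.3.1: CTH met → 15% available; preference 15% not lower than 3% → no reduction. → 3%.
Sum: 11% + 26% + 25% + 32% + 3% = 97%.

97%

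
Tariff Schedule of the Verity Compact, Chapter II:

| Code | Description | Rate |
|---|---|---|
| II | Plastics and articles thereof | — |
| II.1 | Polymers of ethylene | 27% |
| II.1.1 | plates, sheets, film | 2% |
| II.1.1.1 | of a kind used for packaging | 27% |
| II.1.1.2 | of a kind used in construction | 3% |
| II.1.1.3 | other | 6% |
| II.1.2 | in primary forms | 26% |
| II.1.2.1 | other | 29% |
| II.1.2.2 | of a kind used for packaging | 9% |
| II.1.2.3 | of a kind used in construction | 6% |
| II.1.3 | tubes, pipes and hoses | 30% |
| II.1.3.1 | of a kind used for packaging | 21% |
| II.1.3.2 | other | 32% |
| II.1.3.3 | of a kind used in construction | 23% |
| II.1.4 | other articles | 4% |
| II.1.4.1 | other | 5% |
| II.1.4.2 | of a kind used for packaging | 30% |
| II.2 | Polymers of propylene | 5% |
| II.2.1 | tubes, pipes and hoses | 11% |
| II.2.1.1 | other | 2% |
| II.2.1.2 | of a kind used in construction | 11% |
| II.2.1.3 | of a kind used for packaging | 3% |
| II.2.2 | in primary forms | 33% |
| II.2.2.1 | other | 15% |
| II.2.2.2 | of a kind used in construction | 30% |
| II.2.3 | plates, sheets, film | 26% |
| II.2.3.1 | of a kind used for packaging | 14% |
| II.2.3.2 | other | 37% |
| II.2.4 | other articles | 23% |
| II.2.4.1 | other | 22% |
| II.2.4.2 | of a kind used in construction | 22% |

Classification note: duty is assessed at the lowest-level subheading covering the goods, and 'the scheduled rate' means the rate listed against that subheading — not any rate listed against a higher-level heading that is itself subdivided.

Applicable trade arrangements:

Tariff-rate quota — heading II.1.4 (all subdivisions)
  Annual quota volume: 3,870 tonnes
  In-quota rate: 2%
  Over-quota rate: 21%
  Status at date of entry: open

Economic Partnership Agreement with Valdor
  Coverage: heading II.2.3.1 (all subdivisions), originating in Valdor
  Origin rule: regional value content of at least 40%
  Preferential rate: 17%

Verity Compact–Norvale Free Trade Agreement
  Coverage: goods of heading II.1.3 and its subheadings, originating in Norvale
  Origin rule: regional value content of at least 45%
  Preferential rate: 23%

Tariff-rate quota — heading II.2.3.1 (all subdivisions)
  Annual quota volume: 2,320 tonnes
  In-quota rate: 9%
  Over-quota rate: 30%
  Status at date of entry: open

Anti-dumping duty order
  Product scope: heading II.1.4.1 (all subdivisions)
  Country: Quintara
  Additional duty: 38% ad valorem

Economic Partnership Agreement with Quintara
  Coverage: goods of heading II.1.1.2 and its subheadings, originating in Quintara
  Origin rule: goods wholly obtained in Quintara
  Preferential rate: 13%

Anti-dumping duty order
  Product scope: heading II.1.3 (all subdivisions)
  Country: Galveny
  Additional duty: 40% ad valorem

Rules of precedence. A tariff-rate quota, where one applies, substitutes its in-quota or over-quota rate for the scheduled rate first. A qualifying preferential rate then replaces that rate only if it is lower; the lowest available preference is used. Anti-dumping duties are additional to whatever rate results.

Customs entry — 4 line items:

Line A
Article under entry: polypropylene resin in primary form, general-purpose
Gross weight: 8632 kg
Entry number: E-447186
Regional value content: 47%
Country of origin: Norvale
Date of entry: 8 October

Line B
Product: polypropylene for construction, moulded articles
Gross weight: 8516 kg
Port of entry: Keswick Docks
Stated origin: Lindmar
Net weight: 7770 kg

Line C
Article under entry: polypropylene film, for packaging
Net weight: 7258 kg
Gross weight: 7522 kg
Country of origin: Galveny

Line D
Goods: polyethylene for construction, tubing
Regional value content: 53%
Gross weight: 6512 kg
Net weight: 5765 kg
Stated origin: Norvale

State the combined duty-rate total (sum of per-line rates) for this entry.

Line A: polypropylene → II.2; resin in primary form → II.2.2; general-purpose → II.2.2.1. Scheduled 15%. Norvale agreement on II.1.3: II.2.2.1 not covered. → 15%.
Line B: polypropylene → II.2; moulded articles → II.2.4; for construction → II.2.4.2. Scheduled 22%. No special measure applies. → 22%.
Line C: polypropylene → II.2; film → II.2.3; for packaging → II.2.3.1. Scheduled 14%. quota on II.2.3.1 open → in-quota 9%. → 9%.
Line D: polyethylene → II.1; tubing → II.1.3; for construction → II.1.3.3. Scheduled 23%. Norvale agreement on II.1.3: RVC ≥ 45% → 23% available; preference 23% not lower than 23% → no reduction. → 23%.
Sum: 15% + 22% + 9% + 23% = 69%.

69%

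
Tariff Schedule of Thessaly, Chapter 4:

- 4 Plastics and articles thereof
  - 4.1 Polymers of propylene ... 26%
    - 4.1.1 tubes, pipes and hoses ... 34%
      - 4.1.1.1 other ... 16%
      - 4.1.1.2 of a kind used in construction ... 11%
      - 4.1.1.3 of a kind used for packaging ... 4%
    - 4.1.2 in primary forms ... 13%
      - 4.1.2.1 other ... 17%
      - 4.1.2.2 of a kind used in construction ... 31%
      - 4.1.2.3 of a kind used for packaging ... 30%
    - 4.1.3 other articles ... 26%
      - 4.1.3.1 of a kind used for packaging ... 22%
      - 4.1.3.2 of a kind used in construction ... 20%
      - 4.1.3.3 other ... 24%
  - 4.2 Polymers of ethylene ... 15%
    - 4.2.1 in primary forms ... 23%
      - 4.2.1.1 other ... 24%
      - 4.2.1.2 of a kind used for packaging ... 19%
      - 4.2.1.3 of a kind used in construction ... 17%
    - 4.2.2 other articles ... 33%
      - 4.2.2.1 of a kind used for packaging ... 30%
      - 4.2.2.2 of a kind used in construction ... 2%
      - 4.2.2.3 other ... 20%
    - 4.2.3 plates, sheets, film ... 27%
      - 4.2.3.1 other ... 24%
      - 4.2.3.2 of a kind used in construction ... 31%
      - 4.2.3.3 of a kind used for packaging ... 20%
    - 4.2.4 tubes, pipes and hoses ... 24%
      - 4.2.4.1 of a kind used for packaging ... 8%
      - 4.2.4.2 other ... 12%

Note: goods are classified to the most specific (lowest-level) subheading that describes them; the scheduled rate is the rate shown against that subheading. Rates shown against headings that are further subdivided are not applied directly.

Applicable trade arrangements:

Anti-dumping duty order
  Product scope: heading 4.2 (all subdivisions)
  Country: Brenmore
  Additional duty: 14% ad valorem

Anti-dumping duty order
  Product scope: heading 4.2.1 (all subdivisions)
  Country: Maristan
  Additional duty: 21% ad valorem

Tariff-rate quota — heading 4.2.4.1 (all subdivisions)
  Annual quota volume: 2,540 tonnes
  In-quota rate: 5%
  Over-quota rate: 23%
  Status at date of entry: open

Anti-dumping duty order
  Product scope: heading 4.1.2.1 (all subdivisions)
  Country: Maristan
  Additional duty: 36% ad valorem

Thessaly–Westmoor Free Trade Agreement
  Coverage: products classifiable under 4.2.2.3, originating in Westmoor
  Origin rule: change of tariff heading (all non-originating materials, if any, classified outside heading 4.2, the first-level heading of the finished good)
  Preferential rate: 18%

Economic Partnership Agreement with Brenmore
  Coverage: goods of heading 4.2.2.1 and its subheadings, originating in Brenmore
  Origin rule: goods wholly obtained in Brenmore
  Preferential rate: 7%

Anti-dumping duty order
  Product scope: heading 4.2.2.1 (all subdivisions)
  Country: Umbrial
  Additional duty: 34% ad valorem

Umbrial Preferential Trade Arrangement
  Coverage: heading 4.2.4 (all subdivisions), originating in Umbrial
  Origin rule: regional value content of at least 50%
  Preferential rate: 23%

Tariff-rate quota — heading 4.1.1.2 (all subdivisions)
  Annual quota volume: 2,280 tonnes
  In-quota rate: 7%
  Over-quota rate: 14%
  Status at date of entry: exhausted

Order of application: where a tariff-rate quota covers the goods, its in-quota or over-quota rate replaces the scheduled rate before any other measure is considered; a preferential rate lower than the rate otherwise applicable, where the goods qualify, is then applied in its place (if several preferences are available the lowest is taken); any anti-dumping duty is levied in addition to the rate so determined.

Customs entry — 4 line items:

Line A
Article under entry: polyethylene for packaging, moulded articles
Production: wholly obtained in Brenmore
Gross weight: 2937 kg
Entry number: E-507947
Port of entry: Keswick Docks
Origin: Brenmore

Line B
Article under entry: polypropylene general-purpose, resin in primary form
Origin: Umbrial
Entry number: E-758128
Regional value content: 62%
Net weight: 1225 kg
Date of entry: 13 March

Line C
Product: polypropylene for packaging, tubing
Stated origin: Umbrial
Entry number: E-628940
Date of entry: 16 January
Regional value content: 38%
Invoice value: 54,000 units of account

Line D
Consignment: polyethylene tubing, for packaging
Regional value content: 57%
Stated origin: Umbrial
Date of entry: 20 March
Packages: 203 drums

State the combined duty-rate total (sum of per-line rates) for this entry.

Line A: polyethylene → 4.2; moulded articles → 4.2.2; for packaging → 4.2.2.1. Scheduled 30%. Brenmore agreement on 4.2.2.1: wholly obtained → 7% available; preferential 7%; anti-dumping (Brenmore, 4.2): +14%; total 7% + 14% = 21%. → 21%.
Line B: polypropylene → 4.1; resin in primary form → 4.1.2; general-purpose → 4.1.2.1. Scheduled 17%. Umbrial agreement on 4.2.4: 4.1.2.1 not covered. → 17%.
Line C: polypropylene → 4.1; tubing → 4.1.1; for packaging → 4.1.1.3. Scheduled 4%. Umbrial agreement on 4.2.4: 4.1.1.3 not covered. → 4%.
Line D: polyethylene → 4.2; tubing → 4.2.4; for packaging → 4.2.4.1. Scheduled 8%. quota on 4.2.4.1 open → in-quota 5%; Umbrial agreement on 4.2.4: RVC ≥ 50% → 23% available; preference 23% not lower than 5% → no reduction. → 5%.
Sum: 21% + 17% + 4% + 5% = 47%.

47%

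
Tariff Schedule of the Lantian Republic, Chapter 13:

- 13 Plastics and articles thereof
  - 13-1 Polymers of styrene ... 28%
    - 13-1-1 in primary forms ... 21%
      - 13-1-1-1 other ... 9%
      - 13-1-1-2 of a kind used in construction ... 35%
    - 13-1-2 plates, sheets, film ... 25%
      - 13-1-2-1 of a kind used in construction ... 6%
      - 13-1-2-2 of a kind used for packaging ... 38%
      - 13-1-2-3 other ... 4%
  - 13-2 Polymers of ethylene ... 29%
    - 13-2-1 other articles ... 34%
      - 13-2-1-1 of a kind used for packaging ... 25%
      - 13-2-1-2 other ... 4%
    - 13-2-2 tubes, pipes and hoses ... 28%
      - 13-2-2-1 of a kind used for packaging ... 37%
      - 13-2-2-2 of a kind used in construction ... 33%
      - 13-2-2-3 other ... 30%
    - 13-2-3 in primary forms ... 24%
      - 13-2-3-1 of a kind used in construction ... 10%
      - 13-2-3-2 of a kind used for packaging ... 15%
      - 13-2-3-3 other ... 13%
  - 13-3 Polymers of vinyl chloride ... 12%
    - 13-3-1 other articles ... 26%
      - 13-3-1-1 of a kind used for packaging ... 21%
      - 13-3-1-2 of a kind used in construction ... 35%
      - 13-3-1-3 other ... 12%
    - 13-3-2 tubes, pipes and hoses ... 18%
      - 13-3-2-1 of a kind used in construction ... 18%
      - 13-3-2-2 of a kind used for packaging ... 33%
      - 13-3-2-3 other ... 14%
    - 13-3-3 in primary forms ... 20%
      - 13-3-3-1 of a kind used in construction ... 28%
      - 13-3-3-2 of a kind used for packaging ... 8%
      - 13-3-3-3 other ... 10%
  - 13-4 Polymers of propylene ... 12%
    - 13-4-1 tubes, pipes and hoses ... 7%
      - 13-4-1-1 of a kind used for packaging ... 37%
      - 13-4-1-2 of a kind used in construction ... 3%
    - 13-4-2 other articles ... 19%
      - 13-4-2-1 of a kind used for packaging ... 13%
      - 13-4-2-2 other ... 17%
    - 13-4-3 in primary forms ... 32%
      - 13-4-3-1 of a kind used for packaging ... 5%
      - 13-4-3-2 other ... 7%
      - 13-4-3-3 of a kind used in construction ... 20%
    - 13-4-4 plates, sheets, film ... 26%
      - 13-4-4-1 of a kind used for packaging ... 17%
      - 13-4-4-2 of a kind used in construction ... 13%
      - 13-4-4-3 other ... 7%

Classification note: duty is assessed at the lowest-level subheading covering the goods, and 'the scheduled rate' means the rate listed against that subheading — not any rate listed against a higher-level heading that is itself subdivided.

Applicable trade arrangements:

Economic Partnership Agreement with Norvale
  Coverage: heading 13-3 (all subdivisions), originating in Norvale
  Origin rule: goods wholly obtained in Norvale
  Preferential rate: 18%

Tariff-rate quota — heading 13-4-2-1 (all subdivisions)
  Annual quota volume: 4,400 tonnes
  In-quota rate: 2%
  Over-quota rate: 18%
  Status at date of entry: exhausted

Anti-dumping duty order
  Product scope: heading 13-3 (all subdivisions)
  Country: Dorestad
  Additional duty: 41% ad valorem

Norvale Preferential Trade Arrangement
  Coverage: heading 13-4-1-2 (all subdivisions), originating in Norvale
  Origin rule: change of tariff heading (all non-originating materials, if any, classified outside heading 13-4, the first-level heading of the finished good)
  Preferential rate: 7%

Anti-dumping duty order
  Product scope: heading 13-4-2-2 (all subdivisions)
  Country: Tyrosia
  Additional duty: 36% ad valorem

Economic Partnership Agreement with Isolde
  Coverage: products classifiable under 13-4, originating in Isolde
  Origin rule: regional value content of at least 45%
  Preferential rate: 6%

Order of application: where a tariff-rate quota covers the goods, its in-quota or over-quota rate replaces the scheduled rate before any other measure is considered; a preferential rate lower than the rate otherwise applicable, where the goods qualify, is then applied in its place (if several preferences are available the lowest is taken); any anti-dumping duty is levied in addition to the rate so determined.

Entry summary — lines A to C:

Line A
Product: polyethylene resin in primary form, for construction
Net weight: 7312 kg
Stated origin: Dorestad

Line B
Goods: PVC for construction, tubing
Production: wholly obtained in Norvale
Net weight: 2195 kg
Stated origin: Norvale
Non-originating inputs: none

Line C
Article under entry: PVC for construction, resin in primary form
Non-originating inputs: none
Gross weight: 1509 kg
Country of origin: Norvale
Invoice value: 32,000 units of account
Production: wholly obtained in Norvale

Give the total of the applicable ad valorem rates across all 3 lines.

46%

Line A: polyethylene → 13-2; resin in primary form → 13-2-3; for construction → 13-2-3-1. Scheduled 10%. No special measure applies. → 10%.
Line B: PVC → 13-3; tubing → 13-3-2; for construction → 13-3-2-1. Scheduled 18%. Norvale agreement on 13-3: wholly obtained → 18% available; Norvale agreement on 13-4-1-2: 13-3-2-1 not covered; preference 18% not lower than 18% → no reduction. → 18%.
Line C: PVC → 13-3; resin in primary form → 13-3-3; for construction → 13-3-3-1. Scheduled 28%. Norvale agreement on 13-3: wholly obtained → 18% available; Norvale agreement on 13-4-1-2: 13-3-3-1 not covered; preferential 18%. → 18%.
Sum: 10% + 18% + 18% = 46%.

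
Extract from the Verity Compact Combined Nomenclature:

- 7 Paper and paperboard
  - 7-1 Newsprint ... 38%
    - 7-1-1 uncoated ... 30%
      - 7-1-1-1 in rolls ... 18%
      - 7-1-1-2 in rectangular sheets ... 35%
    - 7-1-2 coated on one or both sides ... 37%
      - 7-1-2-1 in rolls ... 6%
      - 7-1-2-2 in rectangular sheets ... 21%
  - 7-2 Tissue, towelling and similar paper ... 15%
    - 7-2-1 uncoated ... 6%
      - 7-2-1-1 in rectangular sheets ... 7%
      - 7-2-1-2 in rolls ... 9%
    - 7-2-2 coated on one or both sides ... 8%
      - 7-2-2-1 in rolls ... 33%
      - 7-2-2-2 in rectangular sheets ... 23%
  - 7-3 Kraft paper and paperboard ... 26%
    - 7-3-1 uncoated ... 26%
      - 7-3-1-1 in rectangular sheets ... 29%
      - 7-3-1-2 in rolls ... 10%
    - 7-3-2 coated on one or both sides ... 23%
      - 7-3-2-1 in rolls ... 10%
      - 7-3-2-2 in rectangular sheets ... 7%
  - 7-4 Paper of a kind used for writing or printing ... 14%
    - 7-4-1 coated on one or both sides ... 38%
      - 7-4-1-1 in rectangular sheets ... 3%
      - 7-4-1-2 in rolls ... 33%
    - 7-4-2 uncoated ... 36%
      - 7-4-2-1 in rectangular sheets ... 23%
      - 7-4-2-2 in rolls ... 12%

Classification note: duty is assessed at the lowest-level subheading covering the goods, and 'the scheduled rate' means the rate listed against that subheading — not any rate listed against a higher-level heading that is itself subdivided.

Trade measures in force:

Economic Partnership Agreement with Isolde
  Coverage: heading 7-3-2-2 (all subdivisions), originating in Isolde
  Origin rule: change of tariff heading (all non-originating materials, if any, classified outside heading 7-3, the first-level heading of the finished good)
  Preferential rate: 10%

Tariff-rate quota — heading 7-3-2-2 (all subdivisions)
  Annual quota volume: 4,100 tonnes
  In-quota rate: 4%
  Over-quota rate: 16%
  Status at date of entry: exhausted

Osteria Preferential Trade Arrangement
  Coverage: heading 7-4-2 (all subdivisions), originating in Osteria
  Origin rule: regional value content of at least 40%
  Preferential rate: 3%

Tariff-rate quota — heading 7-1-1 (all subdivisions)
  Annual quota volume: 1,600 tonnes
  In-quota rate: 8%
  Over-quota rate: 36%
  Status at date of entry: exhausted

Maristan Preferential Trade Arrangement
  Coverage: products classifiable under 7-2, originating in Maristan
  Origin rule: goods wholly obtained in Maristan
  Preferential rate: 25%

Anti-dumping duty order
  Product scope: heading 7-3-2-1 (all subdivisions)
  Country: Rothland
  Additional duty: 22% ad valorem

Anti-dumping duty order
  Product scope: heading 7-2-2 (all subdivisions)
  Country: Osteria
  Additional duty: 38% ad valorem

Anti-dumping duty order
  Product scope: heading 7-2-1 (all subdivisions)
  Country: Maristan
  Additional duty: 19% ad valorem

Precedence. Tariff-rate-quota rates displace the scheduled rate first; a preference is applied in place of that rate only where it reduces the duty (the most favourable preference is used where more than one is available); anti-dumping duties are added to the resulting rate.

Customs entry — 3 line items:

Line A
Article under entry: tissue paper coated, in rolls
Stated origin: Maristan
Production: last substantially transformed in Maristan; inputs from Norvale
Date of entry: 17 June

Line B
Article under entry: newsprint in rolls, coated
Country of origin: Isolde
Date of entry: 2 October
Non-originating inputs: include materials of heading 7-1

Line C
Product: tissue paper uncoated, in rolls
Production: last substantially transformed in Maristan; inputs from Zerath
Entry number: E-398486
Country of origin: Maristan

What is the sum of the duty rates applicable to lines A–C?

67%

Line A: tissue paper → 7-2; coated → 7-2-2; in rolls → 7-2-2-1. Scheduled 33%. Maristan agreement on 7-2: not wholly obtained. → 33%.
Line B: newsprint → 7-1; coated → 7-1-2; in rolls → 7-1-2-1. Scheduled 6%. Isolde agreement on 7-3-2-2: 7-1-2-1 not covered. → 6%.
Line C: tissue paper → 7-2; uncoated → 7-2-1; in rolls → 7-2-1-2. Scheduled 9%. Maristan agreement on 7-2: not wholly obtained; anti-dumping (Maristan, 7-2-1): +19%; total 9% + 19% = 28%. → 28%.
Sum: 33% + 6% + 28% = 67%.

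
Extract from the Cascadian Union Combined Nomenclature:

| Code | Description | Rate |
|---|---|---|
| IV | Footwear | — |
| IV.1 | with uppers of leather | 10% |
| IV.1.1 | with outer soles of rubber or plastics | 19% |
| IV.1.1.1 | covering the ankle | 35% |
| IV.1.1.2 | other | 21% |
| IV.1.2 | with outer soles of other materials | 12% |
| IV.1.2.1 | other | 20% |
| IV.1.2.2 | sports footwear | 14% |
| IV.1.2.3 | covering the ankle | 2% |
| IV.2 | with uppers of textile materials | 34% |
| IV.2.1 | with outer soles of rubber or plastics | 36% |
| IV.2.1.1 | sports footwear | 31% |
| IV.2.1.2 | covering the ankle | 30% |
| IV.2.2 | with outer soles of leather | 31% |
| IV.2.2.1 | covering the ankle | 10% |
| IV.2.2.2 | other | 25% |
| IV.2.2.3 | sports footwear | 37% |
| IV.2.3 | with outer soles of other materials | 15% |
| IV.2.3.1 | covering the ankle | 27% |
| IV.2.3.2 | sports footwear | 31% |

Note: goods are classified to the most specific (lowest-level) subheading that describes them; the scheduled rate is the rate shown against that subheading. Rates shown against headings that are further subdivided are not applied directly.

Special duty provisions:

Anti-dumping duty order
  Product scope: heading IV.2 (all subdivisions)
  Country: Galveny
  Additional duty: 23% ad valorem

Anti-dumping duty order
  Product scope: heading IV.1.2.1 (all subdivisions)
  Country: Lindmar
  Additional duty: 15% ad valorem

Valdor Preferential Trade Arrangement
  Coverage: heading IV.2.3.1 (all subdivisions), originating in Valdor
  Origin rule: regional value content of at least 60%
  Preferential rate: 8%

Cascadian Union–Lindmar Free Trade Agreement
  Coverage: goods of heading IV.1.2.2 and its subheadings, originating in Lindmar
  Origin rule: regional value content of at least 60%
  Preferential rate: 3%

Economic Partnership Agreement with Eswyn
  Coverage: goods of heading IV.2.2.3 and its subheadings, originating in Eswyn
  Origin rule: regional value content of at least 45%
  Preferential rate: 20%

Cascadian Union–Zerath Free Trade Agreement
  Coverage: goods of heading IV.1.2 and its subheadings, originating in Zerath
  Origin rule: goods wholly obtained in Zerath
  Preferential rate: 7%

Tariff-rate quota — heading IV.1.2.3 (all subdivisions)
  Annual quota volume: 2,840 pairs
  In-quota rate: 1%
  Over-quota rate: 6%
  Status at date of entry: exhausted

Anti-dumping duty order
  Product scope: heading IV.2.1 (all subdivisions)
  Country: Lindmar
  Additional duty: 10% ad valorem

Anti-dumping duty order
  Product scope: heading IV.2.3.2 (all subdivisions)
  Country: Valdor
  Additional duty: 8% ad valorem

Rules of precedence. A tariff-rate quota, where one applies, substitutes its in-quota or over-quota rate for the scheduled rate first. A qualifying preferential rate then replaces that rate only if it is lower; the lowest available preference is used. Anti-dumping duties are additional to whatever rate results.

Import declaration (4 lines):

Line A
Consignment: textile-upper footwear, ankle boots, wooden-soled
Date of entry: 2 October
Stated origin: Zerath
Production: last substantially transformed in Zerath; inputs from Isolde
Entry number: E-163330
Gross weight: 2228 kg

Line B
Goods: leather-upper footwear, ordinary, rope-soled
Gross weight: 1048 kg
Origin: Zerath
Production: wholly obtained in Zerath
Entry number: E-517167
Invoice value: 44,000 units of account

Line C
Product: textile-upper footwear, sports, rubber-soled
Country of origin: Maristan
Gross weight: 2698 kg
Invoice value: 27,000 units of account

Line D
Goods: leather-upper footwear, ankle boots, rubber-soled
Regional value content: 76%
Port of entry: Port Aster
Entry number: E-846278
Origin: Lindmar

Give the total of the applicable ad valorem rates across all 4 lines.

100%

Line A: textile-upper → IV.2; wooden-soled → IV.2.3; ankle boots → IV.2.3.1. Scheduled 27%. Zerath agreement on IV.1.2: IV.2.3.1 not covered. → 27%.
Line B: leather-upper → IV.1; rope-soled → IV.1.2; ordinary → IV.1.2.1. Scheduled 20%. Zerath agreement on IV.1.2: wholly obtained → 7% available; preferential 7%. → 7%.
Line C: textile-upper → IV.2; rubber-soled → IV.2.1; sports → IV.2.1.1. Scheduled 31%. No special measure applies. → 31%.
Line D: leather-upper → IV.1; rubber-soled → IV.1.1; ankle boots → IV.1.1.1. Scheduled 35%. Lindmar agreement on IV.1.2.2: IV.1.1.1 not covered. → 35%.
Sum: 27% + 7% + 31% + 35% = 100%.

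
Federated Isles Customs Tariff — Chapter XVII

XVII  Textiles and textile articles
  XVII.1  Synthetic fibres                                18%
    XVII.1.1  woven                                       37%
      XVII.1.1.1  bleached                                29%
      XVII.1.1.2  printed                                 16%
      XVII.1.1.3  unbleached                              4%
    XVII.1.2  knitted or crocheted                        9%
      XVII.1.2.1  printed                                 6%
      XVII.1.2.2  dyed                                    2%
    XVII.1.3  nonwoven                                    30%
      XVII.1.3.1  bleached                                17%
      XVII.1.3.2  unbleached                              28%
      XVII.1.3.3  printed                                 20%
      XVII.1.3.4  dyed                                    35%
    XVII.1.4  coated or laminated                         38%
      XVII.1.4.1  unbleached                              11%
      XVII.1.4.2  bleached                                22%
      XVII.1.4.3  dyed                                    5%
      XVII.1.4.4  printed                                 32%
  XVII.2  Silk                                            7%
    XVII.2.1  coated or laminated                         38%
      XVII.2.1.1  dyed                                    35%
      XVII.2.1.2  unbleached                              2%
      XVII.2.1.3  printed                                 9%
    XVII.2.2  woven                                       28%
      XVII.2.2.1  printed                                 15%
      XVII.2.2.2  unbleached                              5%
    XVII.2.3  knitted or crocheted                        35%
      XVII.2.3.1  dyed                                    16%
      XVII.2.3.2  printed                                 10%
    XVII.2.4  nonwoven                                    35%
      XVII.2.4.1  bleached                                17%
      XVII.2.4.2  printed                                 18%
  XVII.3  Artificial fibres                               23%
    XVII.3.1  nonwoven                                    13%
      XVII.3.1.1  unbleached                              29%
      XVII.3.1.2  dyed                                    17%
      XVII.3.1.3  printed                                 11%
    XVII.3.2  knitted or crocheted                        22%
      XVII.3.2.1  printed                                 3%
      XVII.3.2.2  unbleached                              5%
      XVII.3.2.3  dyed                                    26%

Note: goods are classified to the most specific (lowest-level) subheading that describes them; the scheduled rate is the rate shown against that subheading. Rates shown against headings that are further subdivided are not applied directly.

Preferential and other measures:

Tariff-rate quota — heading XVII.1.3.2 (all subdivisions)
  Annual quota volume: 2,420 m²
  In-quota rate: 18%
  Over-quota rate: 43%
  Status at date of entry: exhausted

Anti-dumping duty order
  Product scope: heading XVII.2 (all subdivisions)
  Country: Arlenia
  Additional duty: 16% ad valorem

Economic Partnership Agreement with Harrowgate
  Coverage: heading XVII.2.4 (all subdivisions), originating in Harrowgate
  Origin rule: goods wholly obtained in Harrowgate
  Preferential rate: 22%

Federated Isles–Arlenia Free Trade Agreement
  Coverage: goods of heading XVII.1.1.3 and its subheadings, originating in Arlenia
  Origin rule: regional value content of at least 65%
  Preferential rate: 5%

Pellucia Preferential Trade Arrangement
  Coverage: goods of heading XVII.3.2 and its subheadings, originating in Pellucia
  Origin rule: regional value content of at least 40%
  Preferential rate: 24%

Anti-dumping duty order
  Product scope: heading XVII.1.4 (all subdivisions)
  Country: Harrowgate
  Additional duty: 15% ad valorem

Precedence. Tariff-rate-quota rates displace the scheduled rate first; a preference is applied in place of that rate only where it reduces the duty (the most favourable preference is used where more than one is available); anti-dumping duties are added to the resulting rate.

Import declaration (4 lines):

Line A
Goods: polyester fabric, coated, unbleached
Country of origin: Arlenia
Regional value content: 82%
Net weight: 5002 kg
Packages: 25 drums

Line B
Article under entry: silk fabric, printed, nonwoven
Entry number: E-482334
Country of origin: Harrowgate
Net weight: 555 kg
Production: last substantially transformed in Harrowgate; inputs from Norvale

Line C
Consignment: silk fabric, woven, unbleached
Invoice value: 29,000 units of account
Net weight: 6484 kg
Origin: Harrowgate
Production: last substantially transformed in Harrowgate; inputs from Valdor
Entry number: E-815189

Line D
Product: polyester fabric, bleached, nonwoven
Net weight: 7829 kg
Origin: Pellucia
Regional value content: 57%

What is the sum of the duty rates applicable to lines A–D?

51%

Line A: polyester → XVII.1; coated → XVII.1.4; unbleached → XVII.1.4.1. Scheduled 11%. Arlenia agreement on XVII.1.1.3: XVII.1.4.1 not covered. → 11%.
Line B: silk → XVII.2; nonwoven → XVII.2.4; printed → XVII.2.4.2. Scheduled 18%. Harrowgate agreement on XVII.2.4: not wholly obtained. → 18%.
Line C: silk → XVII.2; woven → XVII.2.2; unbleached → XVII.2.2.2. Scheduled 5%. Harrowgate agreement on XVII.2.4: XVII.2.2.2 not covered. → 5%.
Line D: polyester → XVII.1; nonwoven → XVII.1.3; bleached → XVII.1.3.1. Scheduled 17%. Pellucia agreement on XVII.3.2: XVII.1.3.1 not covered. → 17%.
Sum: 11% + 18% + 5% + 17% = 51%.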